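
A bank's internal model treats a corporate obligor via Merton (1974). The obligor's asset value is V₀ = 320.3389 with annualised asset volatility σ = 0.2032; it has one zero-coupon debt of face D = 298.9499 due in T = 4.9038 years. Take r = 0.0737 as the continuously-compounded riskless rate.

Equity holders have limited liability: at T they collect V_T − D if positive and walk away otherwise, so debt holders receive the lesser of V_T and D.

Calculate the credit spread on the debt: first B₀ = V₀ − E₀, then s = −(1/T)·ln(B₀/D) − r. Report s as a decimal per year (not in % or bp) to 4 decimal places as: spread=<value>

spread=0.0104

Apply the equity-as-call identities (strike 298.9499, horizon 4.9038 years):
d₁ = [ln(V₀/D) + (r + σ²/2)T] / (σ√T)
   = [ln(320.3389/298.9499) + (0.0737 + 0.5·0.2032²)·4.9038] / (0.2032·√4.9038)
   = [0.069103 + 0.462650] / 0.449977 = 1.181735
d₂ = d₁ − σ√T = 1.181735 − 0.449977 = 0.731758
N(d₁) = 0.881344,  N(d₂) = 0.767842,  e^(−rT) = 0.696693
E₀ = V₀·N(d₁) − D·e^(−rT)·N(d₂)
   = 320.3389·0.881344 − 298.9499·0.696693·0.767842 = 122.405612
B₀ = V₀ − E₀ = 320.3389 − 122.405612 = 197.933288
spread = −(1/T)·ln(B₀/D) − r = −(1/4.9038)·ln(197.933288/298.9499) − 0.0737 = 0.01038703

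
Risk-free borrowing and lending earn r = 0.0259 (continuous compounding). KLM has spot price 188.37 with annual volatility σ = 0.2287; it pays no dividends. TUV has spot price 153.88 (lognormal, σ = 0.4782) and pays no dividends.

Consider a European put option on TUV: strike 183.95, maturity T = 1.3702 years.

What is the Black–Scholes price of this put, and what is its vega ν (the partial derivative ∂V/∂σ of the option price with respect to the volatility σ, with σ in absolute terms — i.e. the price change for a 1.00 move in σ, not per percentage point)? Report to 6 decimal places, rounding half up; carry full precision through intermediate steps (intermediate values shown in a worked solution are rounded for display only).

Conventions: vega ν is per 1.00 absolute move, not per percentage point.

price = 49.507777
ν = 71.838103

σ√T = 0.4782·√1.3702 = 0.559760
d₁ = (ln(S/K) + (r+σ²/2)T) / (σ√T) = (ln(153.88/183.95) + (0.0259+0.4782²/2)·1.3702) / 0.559760 = (-0.178491 + 0.192154) / 0.559760 = 0.024408
d₂ = d₁ − σ√T = 0.024408 − 0.559760 = -0.535351
e^{−rT} = 0.965134
N(−d₁) = 0.490264,  N(−d₂) = 0.703797
Put price V = K·e^{−rT}·N(−d₂) − S·N(−d₁) = 124.949529 − 75.441752 = 49.507777
φ(d₁) = (1/√(2π))·e^{−d₁²/2} = 0.398823
ν = S·φ(d₁)·√T = 71.838103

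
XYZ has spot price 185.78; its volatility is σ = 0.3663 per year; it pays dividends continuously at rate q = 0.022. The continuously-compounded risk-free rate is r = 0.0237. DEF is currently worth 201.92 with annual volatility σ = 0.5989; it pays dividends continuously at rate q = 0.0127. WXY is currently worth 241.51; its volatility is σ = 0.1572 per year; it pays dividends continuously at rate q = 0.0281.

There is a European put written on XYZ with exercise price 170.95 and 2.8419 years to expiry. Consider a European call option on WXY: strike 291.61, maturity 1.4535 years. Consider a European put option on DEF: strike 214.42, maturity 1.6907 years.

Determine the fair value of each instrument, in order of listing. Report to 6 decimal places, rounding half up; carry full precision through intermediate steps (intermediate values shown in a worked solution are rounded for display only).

price(XYZ put K=170.95) = 33.581964
price(WXY call K=291.61) = 3.811139
price(DEF put K=214.42) = 65.414734

[XYZ put K=170.95]
σ√T = 0.3663·√2.8419 = 0.617506
d₁ = (ln(S/K) + (r−q+σ²/2)T) / (σ√T) = (ln(185.78/170.95) + (0.0237−0.022+0.3663²/2)·2.8419) / 0.617506 = (0.083192 + 0.195488) / 0.617506 = 0.451300
d₂ = d₁ − σ√T = 0.451300 − 0.617506 = -0.166207
e^{−rT} = 0.934865
e^{−qT} = 0.939393
N(−d₁) = 0.325887,  N(−d₂) = 0.566003
price = K·e^{−rT}·N(−d₂) − S·e^{−qT}·N(−d₁) = 90.455853 − 56.873889 = 33.581964
[WXY call K=291.61]
σ√T = 0.1572·√1.4535 = 0.189522
d₁ = (ln(S/K) + (r−q+σ²/2)T) / (σ√T) = (ln(241.51/291.61) + (0.0237−0.0281+0.1572²/2)·1.4535) / 0.189522 = (-0.188506 + 0.011564) / 0.189522 = -0.933624
d₂ = d₁ − σ√T = -0.933624 − 0.189522 = -1.123146
e^{−rT} = 0.966139
e^{−qT} = 0.959979
N(d₁) = 0.175249,  N(d₂) = 0.130688
price = S·e^{−qT}·N(d₁) − K·e^{−rT}·N(d₂) = 40.630522 − 36.819384 = 3.811139
[DEF put K=214.42]
σ√T = 0.5989·√1.6907 = 0.778731
d₁ = (ln(S/K) + (r−q+σ²/2)T) / (σ√T) = (ln(201.92/214.42) + (0.0237−0.0127+0.5989²/2)·1.6907) / 0.778731 = (-0.060065 + 0.321809) / 0.778731 = 0.336116
d₂ = d₁ − σ√T = 0.336116 − 0.778731 = -0.442616
e^{−rT} = 0.960723
e^{−qT} = 0.978757
N(−d₁) = 0.368392,  N(−d₂) = 0.670978
price = K·e^{−rT}·N(−d₂) − S·e^{−qT}·N(−d₁) = 138.220238 − 72.805504 = 65.414734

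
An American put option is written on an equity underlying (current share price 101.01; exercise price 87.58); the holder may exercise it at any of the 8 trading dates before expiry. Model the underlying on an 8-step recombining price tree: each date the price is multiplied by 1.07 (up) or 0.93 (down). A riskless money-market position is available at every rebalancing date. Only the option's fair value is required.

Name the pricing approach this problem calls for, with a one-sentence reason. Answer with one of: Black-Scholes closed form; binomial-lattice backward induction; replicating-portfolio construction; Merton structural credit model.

framework: binomial-lattice backward induction

Key observation: an American put (K = 87.58, S₀ = 101.01) on a 8-date tree has no closed form — the optimal stopping decision is embedded and must be resolved recursively from expiry.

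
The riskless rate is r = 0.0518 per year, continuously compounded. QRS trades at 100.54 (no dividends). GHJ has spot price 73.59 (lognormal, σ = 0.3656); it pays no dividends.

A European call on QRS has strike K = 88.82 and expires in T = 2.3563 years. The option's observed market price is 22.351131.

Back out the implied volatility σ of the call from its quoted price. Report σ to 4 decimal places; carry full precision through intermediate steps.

At σ = 0.1068 the Black–Scholes value reproduces the quote:
σ√T = 0.1068·√2.3563 = 0.163941
d₁ = (ln(S/K) + (r+σ²/2)T) / (σ√T) = (ln(100.54/88.82) + (0.0518+0.1068²/2)·2.3563) / 0.163941 = (0.123944 + 0.135495) / 0.163941 = 1.582515
d₂ = d₁ − σ√T = 1.582515 − 0.163941 = 1.418574
e^{−rT} = 0.885099
N(d₁) = 0.943234,  N(d₂) = 0.921988
V = S·N(d₁) − K·e^{−rT}·N(d₂) = 94.832739 − 72.481608 = 22.351131 (equal to the quote); since ∂V/∂σ > 0 for all σ, the implied volatility is unique

sigma = 0.1068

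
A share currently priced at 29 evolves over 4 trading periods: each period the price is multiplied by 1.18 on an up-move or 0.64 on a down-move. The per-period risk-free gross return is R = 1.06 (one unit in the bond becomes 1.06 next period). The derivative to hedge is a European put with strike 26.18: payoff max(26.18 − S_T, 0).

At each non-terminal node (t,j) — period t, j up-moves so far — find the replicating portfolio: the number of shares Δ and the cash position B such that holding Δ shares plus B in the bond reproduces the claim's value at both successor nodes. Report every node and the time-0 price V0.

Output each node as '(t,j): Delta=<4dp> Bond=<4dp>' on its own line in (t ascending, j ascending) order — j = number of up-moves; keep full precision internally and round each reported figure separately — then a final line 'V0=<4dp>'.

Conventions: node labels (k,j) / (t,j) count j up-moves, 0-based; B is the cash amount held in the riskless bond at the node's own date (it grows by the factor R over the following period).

(0,0): Delta=-0.2576 Bond=9.3465
(1,0): Delta=-0.7682 Bond=19.3839
(1,1): Delta=-0.1785 Bond=7.1998
(2,0): Delta=-1.0000 Bond=23.3001
(2,1): Delta=-0.7323 Bond=19.7603
(2,2): Delta=-0.0927 Bond=4.1664
(3,0): Delta=-1.0000 Bond=24.6981
(3,1): Delta=-1.0000 Bond=24.6981
(3,2): Delta=-0.6908 Bond=19.8739
(3,3): Delta=0.0000 Bond=0.0000
V0=1.8753

The replicating-portfolio and risk-neutral prices coincide; use p* = (1.06−0.64)/(1.18−0.64) = 0.7778 for the latter.
At maturity the claim pays: V(4,0)=21.3146, V(4,1)=17.2094, V(4,2)=9.6405, V(4,3)=0.0000, V(4,4)=0.0000
  t=3,j=0: stock 7.6022 → up 8.9706 (V=17.2094), down 4.8654 (V=21.3146). Price 17.0959; hedge Δ=-1.0000, bond B=24.6981.
  t=3,j=1: stock 14.0165 → up 16.5395 (V=9.6405), down 8.9706 (V=17.2094). Price 10.6816; hedge Δ=-1.0000, bond B=24.6981.
  t=3,j=2: stock 25.8429 → up 30.4947 (V=0.0000), down 16.5395 (V=9.6405). Price 2.0211; hedge Δ=-0.6908, bond B=19.8739.
  t=3,j=3: stock 47.6479 → up 56.2246 (V=0.0000), down 30.4947 (V=0.0000). Price 0.0000; hedge Δ=0.0000, bond B=0.0000.
  t=2,j=0: stock 11.8784 → up 14.0165 (V=10.6816), down 7.6022 (V=17.0959). Price 11.4217; hedge Δ=-1.0000, bond B=23.3001.
  t=2,j=1: stock 21.9008 → up 25.8429 (V=2.0211), down 14.0165 (V=10.6816). Price 3.7223; hedge Δ=-0.7323, bond B=19.7603.
  t=2,j=2: stock 40.3796 → up 47.6479 (V=0.0000), down 25.8429 (V=2.0211). Price 0.4237; hedge Δ=-0.0927, bond B=4.1664.
  t=1,j=0: stock 18.5600 → up 21.9008 (V=3.7223), down 11.8784 (V=11.4217). Price 5.1257; hedge Δ=-0.7682, bond B=19.3839.
  t=1,j=1: stock 34.2200 → up 40.3796 (V=0.4237), down 21.9008 (V=3.7223). Price 1.0913; hedge Δ=-0.1785, bond B=7.1998.
  t=0,j=0: stock 29.0000 → up 34.2200 (V=1.0913), down 18.5600 (V=5.1257). Price 1.8753; hedge Δ=-0.2576, bond B=9.3465.
Check: Δ(0,0)·S0 + B(0,0) = 1.8753 = V0.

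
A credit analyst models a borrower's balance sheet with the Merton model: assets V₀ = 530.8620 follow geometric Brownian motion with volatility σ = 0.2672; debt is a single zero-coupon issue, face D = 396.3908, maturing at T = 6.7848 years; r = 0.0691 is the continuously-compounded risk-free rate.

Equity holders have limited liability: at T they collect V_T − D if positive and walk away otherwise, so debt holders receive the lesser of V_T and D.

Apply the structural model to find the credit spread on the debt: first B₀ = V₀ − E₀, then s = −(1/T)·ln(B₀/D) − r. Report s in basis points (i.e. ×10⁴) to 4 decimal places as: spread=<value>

With assets at 530.8620 and a single debt payment of 396.3908 at 6.7848 years:
d₁ = [ln(V₀/D) + (r + σ²/2)T] / (σ√T)
   = [ln(530.8620/396.3908) + (0.0691 + 0.5·0.2672²)·6.7848] / (0.2672·√6.7848)
   = [0.292102 + 0.711033] / 0.695993 = 1.441299
d₂ = d₁ − σ√T = 1.441299 − 0.695993 = 0.745306
N(d₁) = 0.925250,  N(d₂) = 0.771957,  e^(−rT) = 0.625734
E₀ = V₀·N(d₁) − D·e^(−rT)·N(d₂)
   = 530.8620·0.925250 − 396.3908·0.625734·0.771957 = 299.707556
B₀ = V₀ − E₀ = 530.8620 − 299.707556 = 231.154444
spread = −(1/T)·ln(B₀/D) − r = −(1/6.7848)·ln(231.154444/396.3908) − 0.0691 = 0.01038864
in basis points: 0.01038864 × 10⁴ = 103.8864 bp

spread=103.8864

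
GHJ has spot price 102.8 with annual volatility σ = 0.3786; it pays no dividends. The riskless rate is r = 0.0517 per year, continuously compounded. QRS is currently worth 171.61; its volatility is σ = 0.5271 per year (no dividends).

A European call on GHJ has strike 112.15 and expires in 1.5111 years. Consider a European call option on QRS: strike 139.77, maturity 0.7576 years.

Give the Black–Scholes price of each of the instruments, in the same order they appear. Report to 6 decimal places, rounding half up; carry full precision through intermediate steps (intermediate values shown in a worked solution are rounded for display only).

[GHJ call K=112.15]
σ√T = 0.3786·√1.5111 = 0.465401
d₁ = (ln(S/K) + (r+σ²/2)T) / (σ√T) = (ln(102.8/112.15) + (0.0517+0.3786²/2)·1.5111) / 0.465401 = (-0.087052 + 0.186423) / 0.465401 = 0.213517
d₂ = d₁ − σ√T = 0.213517 − 0.465401 = -0.251884
e^{−rT} = 0.924850
N(d₁) = 0.584538,  N(d₂) = 0.400565
price = S·N(d₁) − K·e^{−rT}·N(d₂) = 60.090516 − 41.547406 = 18.543111
[QRS call K=139.77]
σ√T = 0.5271·√0.7576 = 0.458789
d₁ = (ln(S/K) + (r+σ²/2)T) / (σ√T) = (ln(171.61/139.77) + (0.0517+0.5271²/2)·0.7576) / 0.458789 = (0.205226 + 0.144412) / 0.458789 = 0.762089
d₂ = d₁ − σ√T = 0.762089 − 0.458789 = 0.303300
e^{−rT} = 0.961589
N(d₁) = 0.776996,  N(d₂) = 0.619169
price = S·N(d₁) − K·e^{−rT}·N(d₂) = 133.340355 − 83.217162 = 50.123194

price(GHJ call K=112.15) = 18.543111
price(QRS call K=139.77) = 50.123194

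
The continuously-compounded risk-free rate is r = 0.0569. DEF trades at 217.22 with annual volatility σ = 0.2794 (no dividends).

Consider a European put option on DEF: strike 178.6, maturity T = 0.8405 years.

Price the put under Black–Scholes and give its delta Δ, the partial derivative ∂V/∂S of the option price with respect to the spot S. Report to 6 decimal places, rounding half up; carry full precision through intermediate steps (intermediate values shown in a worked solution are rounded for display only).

σ√T = 0.2794·√0.8405 = 0.256151
d₁ = (ln(S/K) + (r+σ²/2)T) / (σ√T) = (ln(217.22/178.6) + (0.0569+0.2794²/2)·0.8405) / 0.256151 = (0.195762 + 0.080631) / 0.256151 = 1.079026
d₂ = d₁ − σ√T = 1.079026 − 0.256151 = 0.822875
e^{−rT} = 0.953301
N(−d₁) = 0.140288,  N(−d₂) = 0.205290
Put price V = K·e^{−rT}·N(−d₂) − S·N(−d₁) = 34.952505 − 30.473391 = 4.479114
Δ = −N(−d₁) = -0.140288

price = 4.479114
Δ = -0.140288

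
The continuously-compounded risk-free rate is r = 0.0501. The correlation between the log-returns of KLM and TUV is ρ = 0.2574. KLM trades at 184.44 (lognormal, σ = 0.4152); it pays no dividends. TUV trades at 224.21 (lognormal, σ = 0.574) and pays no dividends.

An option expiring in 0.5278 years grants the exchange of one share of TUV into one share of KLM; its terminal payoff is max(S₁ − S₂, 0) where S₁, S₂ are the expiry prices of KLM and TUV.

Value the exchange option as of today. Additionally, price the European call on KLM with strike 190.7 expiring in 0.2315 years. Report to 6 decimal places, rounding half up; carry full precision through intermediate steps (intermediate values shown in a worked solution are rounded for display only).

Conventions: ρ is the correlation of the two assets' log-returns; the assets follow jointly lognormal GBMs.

exchange price = 19.600878
price(KLM call K=190.7) = 12.893777

σ_eff = √(σ₁² + σ₂² − 2ρσ₁σ₂) = √(0.4152² + 0.574² − 2·0.2574·0.4152·0.574) = 0.615774
d₁ = (ln(S₁/S₂) + (q₂ − q₁ + σ_eff²/2)T) / (σ_eff√T) = (ln(184.44/224.21) + (0.0 − 0.0 + 0.189589)·0.5278) / 0.447359 = -0.212791
d₂ = d₁ − σ_eff√T = -0.212791 − 0.447359 = -0.660150
N(d₁) = 0.415745,  N(d₂) = 0.254579
V = S₁·e^{−q₁T}·N(d₁) − S₂·e^{−q₂T}·N(d₂) = 76.679996 − 57.079118 = 19.600878
[vanilla: KLM call K=190.7]
σ√T = 0.4152·√0.2315 = 0.199771
d₁ = (ln(S/K) + (r+σ²/2)T) / (σ√T) = (ln(184.44/190.7) + (0.0501+0.4152²/2)·0.2315) / 0.199771 = (-0.033377 + 0.031552) / 0.199771 = -0.009135
d₂ = d₁ − σ√T = -0.009135 − 0.199771 = -0.208906
e^{−rT} = 0.988469
N(d₁) = 0.496356,  N(d₂) = 0.417261
price = S·N(d₁) − K·e^{−rT}·N(d₂) = 91.547854 − 78.654077 = 12.893777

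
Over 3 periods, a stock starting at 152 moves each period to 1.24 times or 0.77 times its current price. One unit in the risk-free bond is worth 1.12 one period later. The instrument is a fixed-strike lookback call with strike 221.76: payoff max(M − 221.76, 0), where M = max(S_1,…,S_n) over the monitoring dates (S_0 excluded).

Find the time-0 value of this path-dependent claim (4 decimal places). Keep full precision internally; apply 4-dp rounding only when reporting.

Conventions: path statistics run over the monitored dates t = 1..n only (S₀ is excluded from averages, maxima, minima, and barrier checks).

Set p* = 0.7447 (from d < R < u); the path-dependent value is the discounted p*-expectation over all price paths.
Enumerate all 2^3 = 8 price paths (U = up ×1.24, D = down ×0.77); each path with k up-moves has probability p*^k·(1−p*)^(3−k).
DDD: M=117.0400, payoff=0.0000, prob=0.016644
UDD: M=188.4800, payoff=0.0000, prob=0.048544
DUD: M=145.1296, payoff=0.0000, prob=0.048544
UUD: M=233.7152, payoff=11.9552, prob=0.141587
DDU: M=117.0400, payoff=0.0000, prob=0.048544
UDU: M=188.4800, payoff=0.0000, prob=0.141587
DUU: M=179.9607, payoff=0.0000, prob=0.141587
UUU: M=289.8068, payoff=68.0468, prob=0.412962
Price = Σ prob·payoff / R^3 = 29.793495 / 1.404928 = 21.2064

price = 21.2064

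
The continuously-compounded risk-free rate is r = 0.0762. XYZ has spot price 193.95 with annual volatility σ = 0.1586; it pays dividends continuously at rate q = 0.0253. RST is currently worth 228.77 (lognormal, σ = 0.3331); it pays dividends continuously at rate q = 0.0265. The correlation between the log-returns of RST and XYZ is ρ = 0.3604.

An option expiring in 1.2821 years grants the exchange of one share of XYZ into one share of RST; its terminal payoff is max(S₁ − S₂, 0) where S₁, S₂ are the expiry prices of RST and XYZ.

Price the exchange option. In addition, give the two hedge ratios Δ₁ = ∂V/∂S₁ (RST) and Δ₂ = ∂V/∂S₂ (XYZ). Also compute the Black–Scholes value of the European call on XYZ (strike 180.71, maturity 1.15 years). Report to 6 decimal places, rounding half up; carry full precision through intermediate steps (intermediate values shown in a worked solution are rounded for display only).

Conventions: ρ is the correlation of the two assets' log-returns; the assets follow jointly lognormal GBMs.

exchange price = 48.417568
Δ1 = 0.713812
Δ2 = -0.592323
price(XYZ call K=180.71) = 26.704662

σ_eff = √(σ₁² + σ₂² − 2ρσ₁σ₂) = √(0.3331² + 0.1586² − 2·0.3604·0.3331·0.1586) = 0.313097
d₁ = (ln(S₁/S₂) + (q₂ − q₁ + σ_eff²/2)T) / (σ_eff√T) = (ln(228.77/193.95) + (0.0253 − 0.0265 + 0.049015)·1.2821) / 0.354520 = 0.638668
d₂ = d₁ − σ_eff√T = 0.638668 − 0.354520 = 0.284148
N(d₁) = 0.738480,  N(d₂) = 0.611852
V = S₁·e^{−q₁T}·N(d₁) − S₂·e^{−q₂T}·N(d₂) = 163.298674 − 114.881106 = 48.417568
Δ₁ = e^{−q₁T}·N(d₁) = 0.713812;  Δ₂ = −e^{−q₂T}·N(d₂) = -0.592323
[vanilla: XYZ call K=180.71]
σ√T = 0.1586·√1.15 = 0.170080
d₁ = (ln(S/K) + (r−q+σ²/2)T) / (σ√T) = (ln(193.95/180.71) + (0.0762−0.0253+0.1586²/2)·1.15) / 0.170080 = (0.070707 + 0.072999) / 0.170080 = 0.844930
d₂ = d₁ − σ√T = 0.844930 − 0.170080 = 0.674851
e^{−rT} = 0.916100
e^{−qT} = 0.971324
N(d₁) = 0.800925,  N(d₂) = 0.750115
price = S·e^{−qT}·N(d₁) − K·e^{−rT}·N(d₂) = 150.884948 − 124.180286 = 26.704662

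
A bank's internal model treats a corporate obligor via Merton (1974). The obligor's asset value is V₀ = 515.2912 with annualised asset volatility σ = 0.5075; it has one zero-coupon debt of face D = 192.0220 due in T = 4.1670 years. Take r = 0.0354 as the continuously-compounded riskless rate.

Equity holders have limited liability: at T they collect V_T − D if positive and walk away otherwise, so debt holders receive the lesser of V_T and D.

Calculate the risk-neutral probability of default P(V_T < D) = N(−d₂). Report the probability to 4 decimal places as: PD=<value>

PD=0.2819

Work the structural quantities from V₀ = 515.2912 against face 192.0220:
d₁ = [ln(V₀/D) + (r + σ²/2)T] / (σ√T)
   = [ln(515.2912/192.0220) + (0.0354 + 0.5·0.5075²)·4.1670] / (0.5075·√4.1670)
   = [0.987122 + 0.684130] / 1.035971 = 1.613222
d₂ = d₁ − σ√T = 1.613222 − 1.035971 = 0.577251
risk-neutral PD = N(−d₂) = N(-0.577251) = 0.281885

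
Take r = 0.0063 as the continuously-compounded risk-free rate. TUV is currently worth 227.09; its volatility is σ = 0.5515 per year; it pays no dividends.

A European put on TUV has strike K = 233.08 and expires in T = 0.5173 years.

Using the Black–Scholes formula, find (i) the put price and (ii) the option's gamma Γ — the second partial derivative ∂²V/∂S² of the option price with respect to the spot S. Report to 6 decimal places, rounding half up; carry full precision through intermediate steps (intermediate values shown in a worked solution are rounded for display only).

price = 38.787186
Γ = 0.004385

σ√T = 0.5515·√0.5173 = 0.396658
d₁ = (ln(S/K) + (r+σ²/2)T) / (σ√T) = (ln(227.09/233.08) + (0.0063+0.5515²/2)·0.5173) / 0.396658 = (-0.026035 + 0.081928) / 0.396658 = 0.140909
d₂ = d₁ − σ√T = 0.140909 − 0.396658 = -0.255750
e^{−rT} = 0.996746
N(−d₁) = 0.443971,  N(−d₂) = 0.600928
Put price V = K·e^{−rT}·N(−d₂) − S·N(−d₁) = 139.608566 − 100.821380 = 38.787186
φ(d₁) = (1/√(2π))·e^{−d₁²/2} = 0.395001
Γ = φ(d₁) / (S·σ·√T) = 0.004385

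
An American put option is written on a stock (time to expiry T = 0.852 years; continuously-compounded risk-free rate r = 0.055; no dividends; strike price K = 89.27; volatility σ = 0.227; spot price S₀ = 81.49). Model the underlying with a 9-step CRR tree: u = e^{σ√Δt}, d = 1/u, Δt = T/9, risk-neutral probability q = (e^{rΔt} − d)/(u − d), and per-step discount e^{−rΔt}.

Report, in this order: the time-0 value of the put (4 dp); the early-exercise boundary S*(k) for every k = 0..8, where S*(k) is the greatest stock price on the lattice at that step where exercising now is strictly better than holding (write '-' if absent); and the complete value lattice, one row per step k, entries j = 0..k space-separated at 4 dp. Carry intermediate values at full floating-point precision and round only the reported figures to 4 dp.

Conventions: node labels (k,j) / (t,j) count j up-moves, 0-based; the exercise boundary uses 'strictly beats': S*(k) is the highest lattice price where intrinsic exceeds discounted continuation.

price = 9.8897
boundary = - - 70.8662 66.0856 70.8662 75.9927 70.8662 75.9927 81.4900
tree:
9.8897
13.6977 6.4723
18.4038 9.4893 3.7511
23.1844 13.4633 5.9146 1.7909
27.6426 18.4038 9.0359 3.0915 0.6078
31.7999 23.1844 13.2773 5.2097 1.1663 0.0981
35.6769 27.6426 18.4038 8.5041 2.2196 0.2054 0.0000
39.2923 31.7999 23.1844 13.2773 4.1815 0.4300 0.0000 0.0000
42.6638 35.6769 27.6426 18.4038 7.7800 0.9003 0.0000 0.0000 0.0000
45.8078 39.2923 31.7999 23.1844 13.2773 1.8850 0.0000 0.0000 0.0000 0.0000

params: Δt=0.09467 u=1.07234 d=0.93254 q=0.51989 e^(-rΔt)=0.99481
t_9 payoffs: 45.8078 39.2923 31.7999 23.1844 13.2773 1.8850 0.0000 0.0000 0.0000 0.0000
t_8: node(8,0) S=46.6062 payoff=42.6638 vs cont=42.2002 → 42.6638 [stop]  node(8,1) S=53.5931 payoff=35.6769 vs cont=35.2133 → 35.6769 [stop]  node(8,2) S=61.6274 payoff=27.6426 vs cont=27.1790 → 27.6426 [stop]  node(8,3) S=70.8662 payoff=18.4038 vs cont=17.9402 → 18.4038 [stop]  node(8,4) S=81.4900 payoff=7.7800 vs cont=7.3164 → 7.7800 [stop]  node(8,5) S=93.7064 payoff=0.0000 vs cont=0.9003 → 0.9003 [wait]  node(8,6) S=107.7543 payoff=0.0000 vs cont=0.0000 → 0.0000 [wait]  node(8,7) S=123.9081 payoff=0.0000 vs cont=0.0000 → 0.0000 [wait]  node(8,8) S=142.4835 payoff=0.0000 vs cont=0.0000 → 0.0000 [wait]  ⇒ S*(8)=81.4900
t_7: node(7,0) S=49.9777 payoff=39.2923 vs cont=38.8287 → 39.2923 [stop]  node(7,1) S=57.4701 payoff=31.7999 vs cont=31.3363 → 31.7999 [stop]  node(7,2) S=66.0856 payoff=23.1844 vs cont=22.7208 → 23.1844 [stop]  node(7,3) S=75.9927 payoff=13.2773 vs cont=12.8137 → 13.2773 [stop]  node(7,4) S=87.3850 payoff=1.8850 vs cont=4.1815 → 4.1815 [wait]  node(7,5) S=100.4852 payoff=0.0000 vs cont=0.4300 → 0.4300 [wait]  node(7,6) S=115.5492 payoff=0.0000 vs cont=0.0000 → 0.0000 [wait]  node(7,7) S=132.8716 payoff=0.0000 vs cont=0.0000 → 0.0000 [wait]  ⇒ S*(7)=75.9927
t_6: node(6,0) S=53.5931 payoff=35.6769 vs cont=35.2133 → 35.6769 [stop]  node(6,1) S=61.6274 payoff=27.6426 vs cont=27.1790 → 27.6426 [stop]  node(6,2) S=70.8662 payoff=18.4038 vs cont=17.9402 → 18.4038 [stop]  node(6,3) S=81.4900 payoff=7.7800 vs cont=8.5041 → 8.5041 [wait]  node(6,4) S=93.7064 payoff=0.0000 vs cont=2.2196 → 2.2196 [wait]  node(6,5) S=107.7543 payoff=0.0000 vs cont=0.2054 → 0.2054 [wait]  node(6,6) S=123.9081 payoff=0.0000 vs cont=0.0000 → 0.0000 [wait]  ⇒ S*(6)=70.8662
t_5: node(5,0) S=57.4701 payoff=31.7999 vs cont=31.3363 → 31.7999 [stop]  node(5,1) S=66.0856 payoff=23.1844 vs cont=22.7208 → 23.1844 [stop]  node(5,2) S=75.9927 payoff=13.2773 vs cont=13.1882 → 13.2773 [stop]  node(5,3) S=87.3850 payoff=1.8850 vs cont=5.2097 → 5.2097 [wait]  node(5,4) S=100.4852 payoff=0.0000 vs cont=1.1663 → 1.1663 [wait]  node(5,5) S=115.5492 payoff=0.0000 vs cont=0.0981 → 0.0981 [wait]  ⇒ S*(5)=75.9927
t_4: node(4,0) S=61.6274 payoff=27.6426 vs cont=27.1790 → 27.6426 [stop]  node(4,1) S=70.8662 payoff=18.4038 vs cont=17.9402 → 18.4038 [stop]  node(4,2) S=81.4900 payoff=7.7800 vs cont=9.0359 → 9.0359 [wait]  node(4,3) S=93.7064 payoff=0.0000 vs cont=3.0915 → 3.0915 [wait]  node(4,4) S=107.7543 payoff=0.0000 vs cont=0.6078 → 0.6078 [wait]  ⇒ S*(4)=70.8662
t_3: node(3,0) S=66.0856 payoff=23.1844 vs cont=22.7208 → 23.1844 [stop]  node(3,1) S=75.9927 payoff=13.2773 vs cont=13.4633 → 13.4633 [wait]  node(3,2) S=87.3850 payoff=1.8850 vs cont=5.9146 → 5.9146 [wait]  node(3,3) S=100.4852 payoff=0.0000 vs cont=1.7909 → 1.7909 [wait]  ⇒ S*(3)=66.0856
t_2: node(2,0) S=70.8662 payoff=18.4038 vs cont=18.0364 → 18.4038 [stop]  node(2,1) S=81.4900 payoff=7.7800 vs cont=9.4893 → 9.4893 [wait]  node(2,2) S=93.7064 payoff=0.0000 vs cont=3.7511 → 3.7511 [wait]  ⇒ S*(2)=70.8662
t_1: node(1,0) S=75.9927 payoff=13.2773 vs cont=13.6977 → 13.6977 [wait]  node(1,1) S=87.3850 payoff=1.8850 vs cont=6.4723 → 6.4723 [wait]  ⇒ S*(1)=-
t_0: node(0,0) S=81.4900 payoff=7.7800 vs cont=9.8897 → 9.8897 [wait]  ⇒ S*(0)=-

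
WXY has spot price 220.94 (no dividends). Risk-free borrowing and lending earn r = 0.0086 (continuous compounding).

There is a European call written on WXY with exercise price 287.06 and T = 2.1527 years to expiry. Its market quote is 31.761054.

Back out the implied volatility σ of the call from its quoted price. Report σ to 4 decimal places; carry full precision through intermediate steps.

At σ = 0.3955 the Black–Scholes value reproduces the quote:
σ√T = 0.3955·√2.1527 = 0.580281
d₁ = (ln(S/K) + (r+σ²/2)T) / (σ√T) = (ln(220.94/287.06) + (0.0086+0.3955²/2)·2.1527) / 0.580281 = (-0.261800 + 0.186876) / 0.580281 = -0.129117
d₂ = d₁ − σ√T = -0.129117 − 0.580281 = -0.709398
e^{−rT} = 0.981657
N(d₁) = 0.448633,  N(d₂) = 0.239039
V = S·N(d₁) − K·e^{−rT}·N(d₂) = 99.120902 − 67.359848 = 31.761054 (equal to the quote); since ∂V/∂σ > 0 for all σ, the implied volatility is unique

sigma = 0.3955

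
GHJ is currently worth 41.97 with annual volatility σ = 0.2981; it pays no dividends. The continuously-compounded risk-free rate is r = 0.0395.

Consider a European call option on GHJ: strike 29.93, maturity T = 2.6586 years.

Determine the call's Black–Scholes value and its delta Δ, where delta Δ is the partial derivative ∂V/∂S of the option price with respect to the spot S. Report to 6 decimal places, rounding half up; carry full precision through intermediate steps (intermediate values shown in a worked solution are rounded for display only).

σ√T = 0.2981·√2.6586 = 0.486058
d₁ = (ln(S/K) + (r+σ²/2)T) / (σ√T) = (ln(41.97/29.93) + (0.0395+0.2981²/2)·2.6586) / 0.486058 = (0.338094 + 0.223141) / 0.486058 = 1.154665
d₂ = d₁ − σ√T = 1.154665 − 0.486058 = 0.668607
e^{−rT} = 0.900311
N(d₁) = 0.875886,  N(d₂) = 0.748127
Call price V = S·N(d₁) − K·e^{−rT}·N(d₂) = 36.760947 − 20.159264 = 16.601682
Δ = N(d₁) = 0.875886

price = 16.601682
Δ = 0.875886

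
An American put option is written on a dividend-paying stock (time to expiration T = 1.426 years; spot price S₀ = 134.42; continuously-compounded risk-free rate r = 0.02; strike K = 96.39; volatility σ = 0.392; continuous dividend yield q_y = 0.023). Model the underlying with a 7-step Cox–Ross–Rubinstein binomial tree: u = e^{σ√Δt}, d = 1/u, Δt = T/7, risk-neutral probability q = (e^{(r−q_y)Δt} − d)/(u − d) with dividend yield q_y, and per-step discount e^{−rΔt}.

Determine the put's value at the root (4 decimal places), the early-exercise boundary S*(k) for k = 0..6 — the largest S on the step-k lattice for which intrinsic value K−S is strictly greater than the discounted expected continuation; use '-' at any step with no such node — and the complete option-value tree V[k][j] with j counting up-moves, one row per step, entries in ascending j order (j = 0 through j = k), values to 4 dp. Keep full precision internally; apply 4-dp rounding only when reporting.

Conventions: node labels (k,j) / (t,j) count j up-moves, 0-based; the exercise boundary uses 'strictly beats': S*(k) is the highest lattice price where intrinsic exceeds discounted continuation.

price = 7.7038
boundary = - - - - - 55.4970 66.2382
tree:
7.7038
11.4320 3.2923
16.5601 5.3717 0.8228
23.2889 8.6220 1.5136 0.0000
31.5716 13.5438 2.7843 0.0000 0.0000
40.8930 20.6527 5.1218 0.0000 0.0000 0.0000
49.8924 30.1518 9.4218 0.0000 0.0000 0.0000 0.0000
57.4325 40.8930 17.3317 0.0000 0.0000 0.0000 0.0000 0.0000

params: Δt=0.20371 u=1.19355 d=0.83784 q=0.45417 e^(-rΔt)=0.99593
t_7 payoffs: 57.4325 40.8930 17.3317 0.0000 0.0000 0.0000 0.0000 0.0000
t_6: node(6,0) S=46.4976 payoff=49.8924 vs cont=49.7178 → 49.8924 [stop]  node(6,1) S=66.2382 payoff=30.1518 vs cont=30.0695 → 30.1518 [stop]  node(6,2) S=94.3596 payoff=2.0304 vs cont=9.4218 → 9.4218 [wait]  node(6,3) S=134.4200 payoff=0.0000 vs cont=0.0000 → 0.0000 [wait]  node(6,4) S=191.4881 payoff=0.0000 vs cont=0.0000 → 0.0000 [wait]  node(6,5) S=272.7844 payoff=0.0000 vs cont=0.0000 → 0.0000 [wait]  node(6,6) S=388.5951 payoff=0.0000 vs cont=0.0000 → 0.0000 [wait]  ⇒ S*(6)=66.2382
t_5: node(5,0) S=55.4970 payoff=40.8930 vs cont=40.7605 → 40.8930 [stop]  node(5,1) S=79.0583 payoff=17.3317 vs cont=20.6527 → 20.6527 [wait]  node(5,2) S=112.6225 payoff=0.0000 vs cont=5.1218 → 5.1218 [wait]  node(5,3) S=160.4364 payoff=0.0000 vs cont=0.0000 → 0.0000 [wait]  node(5,4) S=228.5497 payoff=0.0000 vs cont=0.0000 → 0.0000 [wait]  node(5,5) S=325.5805 payoff=0.0000 vs cont=0.0000 → 0.0000 [wait]  ⇒ S*(5)=55.4970
t_4: node(4,0) S=66.2382 payoff=30.1518 vs cont=31.5716 → 31.5716 [wait]  node(4,1) S=94.3596 payoff=2.0304 vs cont=13.5438 → 13.5438 [wait]  node(4,2) S=134.4200 payoff=0.0000 vs cont=2.7843 → 2.7843 [wait]  node(4,3) S=191.4881 payoff=0.0000 vs cont=0.0000 → 0.0000 [wait]  node(4,4) S=272.7844 payoff=0.0000 vs cont=0.0000 → 0.0000 [wait]  ⇒ S*(4)=-
t_3: node(3,0) S=79.0583 payoff=17.3317 vs cont=23.2889 → 23.2889 [wait]  node(3,1) S=112.6225 payoff=0.0000 vs cont=8.6220 → 8.6220 [wait]  node(3,2) S=160.4364 payoff=0.0000 vs cont=1.5136 → 1.5136 [wait]  node(3,3) S=228.5497 payoff=0.0000 vs cont=0.0000 → 0.0000 [wait]  ⇒ S*(3)=-
t_2: node(2,0) S=94.3596 payoff=2.0304 vs cont=16.5601 → 16.5601 [wait]  node(2,1) S=134.4200 payoff=0.0000 vs cont=5.3717 → 5.3717 [wait]  node(2,2) S=191.4881 payoff=0.0000 vs cont=0.8228 → 0.8228 [wait]  ⇒ S*(2)=-
t_1: node(1,0) S=112.6225 payoff=0.0000 vs cont=11.4320 → 11.4320 [wait]  node(1,1) S=160.4364 payoff=0.0000 vs cont=3.2923 → 3.2923 [wait]  ⇒ S*(1)=-
t_0: node(0,0) S=134.4200 payoff=0.0000 vs cont=7.7038 → 7.7038 [wait]  ⇒ S*(0)=-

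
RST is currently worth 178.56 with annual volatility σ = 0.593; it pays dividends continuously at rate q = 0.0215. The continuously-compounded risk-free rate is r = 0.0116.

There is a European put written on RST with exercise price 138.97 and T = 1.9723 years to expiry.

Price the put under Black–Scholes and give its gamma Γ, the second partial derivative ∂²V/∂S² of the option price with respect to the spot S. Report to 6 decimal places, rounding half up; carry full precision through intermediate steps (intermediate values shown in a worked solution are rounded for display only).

price = 33.677880
Γ = 0.002021

σ√T = 0.593·√1.9723 = 0.832801
d₁ = (ln(S/K) + (r−q+σ²/2)T) / (σ√T) = (ln(178.56/138.97) + (0.0116−0.0215+0.593²/2)·1.9723) / 0.832801 = (0.250667 + 0.327253) / 0.832801 = 0.693947
d₂ = d₁ − σ√T = 0.693947 − 0.832801 = -0.138854
e^{−rT} = 0.977381
e^{−qT} = 0.958482
N(−d₁) = 0.243858,  N(−d₂) = 0.555217
Put price V = K·e^{−rT}·N(−d₂) − S·e^{−qT}·N(−d₁) = 75.413301 − 41.735421 = 33.677880
φ(d₁) = (1/√(2π))·e^{−d₁²/2} = 0.313574
Γ = e^{−qT}·φ(d₁) / (S·σ·√T) = 0.002021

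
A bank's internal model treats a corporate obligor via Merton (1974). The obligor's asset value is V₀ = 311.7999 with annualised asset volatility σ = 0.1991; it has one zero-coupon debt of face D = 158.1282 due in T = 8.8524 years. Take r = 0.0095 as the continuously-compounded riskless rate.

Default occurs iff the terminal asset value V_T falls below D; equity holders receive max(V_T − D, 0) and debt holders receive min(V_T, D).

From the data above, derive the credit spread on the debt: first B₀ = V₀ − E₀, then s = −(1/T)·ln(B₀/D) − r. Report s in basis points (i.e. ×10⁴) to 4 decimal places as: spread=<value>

Apply the equity-as-call identities (strike 158.1282, horizon 8.8524 years):
d₁ = [ln(V₀/D) + (r + σ²/2)T] / (σ√T)
   = [ln(311.7999/158.1282) + (0.0095 + 0.5·0.1991²)·8.8524] / (0.1991·√8.8524)
   = [0.678956 + 0.259556] / 0.592382 = 1.584301
d₂ = d₁ − σ√T = 1.584301 − 0.592382 = 0.991920
N(d₁) = 0.943437,  N(d₂) = 0.839382,  e^(−rT) = 0.919341
E₀ = V₀·N(d₁) − D·e^(−rT)·N(d₂)
   = 311.7999·0.943437 − 158.1282·0.919341·0.839382 = 172.139609
B₀ = V₀ − E₀ = 311.7999 − 172.139609 = 139.660291
spread = −(1/T)·ln(B₀/D) − r = −(1/8.8524)·ln(139.660291/158.1282) − 0.0095 = 0.00452932
in basis points: 0.00452932 × 10⁴ = 45.2932 bp

spread=45.2932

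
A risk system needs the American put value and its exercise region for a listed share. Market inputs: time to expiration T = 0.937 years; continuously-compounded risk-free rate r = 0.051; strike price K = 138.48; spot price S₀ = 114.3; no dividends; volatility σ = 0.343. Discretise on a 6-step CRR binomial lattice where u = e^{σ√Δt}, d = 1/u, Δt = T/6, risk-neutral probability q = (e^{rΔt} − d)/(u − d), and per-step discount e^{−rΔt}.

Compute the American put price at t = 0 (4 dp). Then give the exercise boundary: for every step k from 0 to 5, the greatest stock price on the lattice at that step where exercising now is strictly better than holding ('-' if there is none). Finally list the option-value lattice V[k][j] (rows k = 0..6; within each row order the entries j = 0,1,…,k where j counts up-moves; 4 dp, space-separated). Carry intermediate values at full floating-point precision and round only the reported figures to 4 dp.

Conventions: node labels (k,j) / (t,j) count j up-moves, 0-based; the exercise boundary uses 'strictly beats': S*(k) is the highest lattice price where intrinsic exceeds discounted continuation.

price = 28.4087
boundary = - - 87.1590 99.8112 87.1590 99.8112
tree:
28.4087
38.9759 18.1109
51.3210 27.0391 9.3154
62.3694 38.6688 15.6378 3.0302
72.0173 51.3210 25.2999 6.0553 0.0000
80.4422 62.3694 38.6688 12.1003 0.0000 0.0000
87.7992 72.0173 51.3210 24.1800 0.0000 0.0000 0.0000

params: Δt=0.15617 u=1.14516 d=0.87324 q=0.49557 e^(-rΔt)=0.99207
t_6 payoffs: 87.7992 72.0173 51.3210 24.1800 0.0000 0.0000 0.0000
t_5: node(5,0) S=58.0378 payoff=80.4422 vs cont=79.3437 → 80.4422 [stop]  node(5,1) S=76.1106 payoff=62.3694 vs cont=61.2709 → 62.3694 [stop]  node(5,2) S=99.8112 payoff=38.6688 vs cont=37.5703 → 38.6688 [stop]  node(5,3) S=130.8921 payoff=7.5879 vs cont=12.1003 → 12.1003 [wait]  node(5,4) S=171.6515 payoff=0.0000 vs cont=0.0000 → 0.0000 [wait]  node(5,5) S=225.1032 payoff=0.0000 vs cont=0.0000 → 0.0000 [wait]  ⇒ S*(5)=99.8112
t_4: node(4,0) S=66.4627 payoff=72.0173 vs cont=70.9188 → 72.0173 [stop]  node(4,1) S=87.1590 payoff=51.3210 vs cont=50.2225 → 51.3210 [stop]  node(4,2) S=114.3000 payoff=24.1800 vs cont=25.2999 → 25.2999 [wait]  node(4,3) S=149.8927 payoff=0.0000 vs cont=6.0553 → 6.0553 [wait]  node(4,4) S=196.5688 payoff=0.0000 vs cont=0.0000 → 0.0000 [wait]  ⇒ S*(4)=87.1590
t_3: node(3,0) S=76.1106 payoff=62.3694 vs cont=61.2709 → 62.3694 [stop]  node(3,1) S=99.8112 payoff=38.6688 vs cont=38.1209 → 38.6688 [stop]  node(3,2) S=130.8921 payoff=7.5879 vs cont=15.6378 → 15.6378 [wait]  node(3,3) S=171.6515 payoff=0.0000 vs cont=3.0302 → 3.0302 [wait]  ⇒ S*(3)=99.8112
t_2: node(2,0) S=87.1590 payoff=51.3210 vs cont=50.2225 → 51.3210 [stop]  node(2,1) S=114.3000 payoff=24.1800 vs cont=27.0391 → 27.0391 [wait]  node(2,2) S=149.8927 payoff=0.0000 vs cont=9.3154 → 9.3154 [wait]  ⇒ S*(2)=87.1590
t_1: node(1,0) S=99.8112 payoff=38.6688 vs cont=38.9759 → 38.9759 [wait]  node(1,1) S=130.8921 payoff=7.5879 vs cont=18.1109 → 18.1109 [wait]  ⇒ S*(1)=-
t_0: node(0,0) S=114.3000 payoff=24.1800 vs cont=28.4087 → 28.4087 [wait]  ⇒ S*(0)=-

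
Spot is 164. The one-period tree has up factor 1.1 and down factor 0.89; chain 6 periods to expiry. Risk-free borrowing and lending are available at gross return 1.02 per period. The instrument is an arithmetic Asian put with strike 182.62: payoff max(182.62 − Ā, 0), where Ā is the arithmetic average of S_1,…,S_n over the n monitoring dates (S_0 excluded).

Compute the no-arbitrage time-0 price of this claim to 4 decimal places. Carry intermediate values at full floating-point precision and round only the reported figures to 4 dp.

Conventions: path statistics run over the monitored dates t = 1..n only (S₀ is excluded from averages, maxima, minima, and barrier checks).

Set p* = 0.6190 (from d < R < u); the path-dependent value is the discounted p*-expectation over all price paths.
Enumerate all 2^6 = 64 price paths (U = up ×1.1, D = down ×0.89); each path with k up-moves has probability p*^k·(1−p*)^(6−k).
DDDDDD: Ā=111.2433, payoff=71.3767, prob=0.003056
UDDDDD: Ā=137.4918, payoff=45.1282, prob=0.004967
DUDDDD: Ā=131.7518, payoff=50.8682, prob=0.004967
UUDDDD: Ā=162.8393, payoff=19.7807, prob=0.008071
DDUDDD: Ā=126.6432, payoff=55.9768, prob=0.004967
UDUDDD: Ā=156.5253, payoff=26.0947, prob=0.008071
DUUDDD: Ā=150.7853, payoff=31.8347, prob=0.008071
UUUDDD: Ā=186.3638, payoff=0.0000, prob=0.013115
DDDUDD: Ā=122.0965, payoff=60.5235, prob=0.004967
UDDUDD: Ā=150.9058, payoff=31.7142, prob=0.008071
DUDUDD: Ā=145.1658, payoff=37.4542, prob=0.008071
UUDUDD: Ā=179.4184, payoff=3.2016, prob=0.013115
DDUUDD: Ā=140.0572, payoff=42.5628, prob=0.008071
UDUUDD: Ā=173.1044, payoff=9.5156, prob=0.013115
DUUUDD: Ā=167.3644, payoff=15.2556, prob=0.013115
UUUUDD: Ā=206.8549, payoff=0.0000, prob=0.021313
DDDDUD: Ā=118.0500, payoff=64.5700, prob=0.004967
UDDDUD: Ā=145.9045, payoff=36.7155, prob=0.008071
DUDDUD: Ā=140.1645, payoff=42.4555, prob=0.008071
UUDDUD: Ā=173.2370, payoff=9.3830, prob=0.013115
DDUDUD: Ā=135.0559, payoff=47.5641, prob=0.008071
UDUDUD: Ā=166.9230, payoff=15.6970, prob=0.013115
DUUDUD: Ā=161.1830, payoff=21.4370, prob=0.013115
UUUDUD: Ā=199.2150, payoff=0.0000, prob=0.021313
DDDUUD: Ā=130.5092, payoff=52.1108, prob=0.008071
UDDUUD: Ā=161.3036, payoff=21.3164, prob=0.013115
DUDUUD: Ā=155.5636, payoff=27.0564, prob=0.013115
UUDUUD: Ā=192.2696, payoff=0.0000, prob=0.021313
DDUUUD: Ā=150.4550, payoff=32.1650, prob=0.013115
UDUUUD: Ā=185.9556, payoff=0.0000, prob=0.021313
DUUUUD: Ā=180.2156, payoff=2.4044, prob=0.021313
UUUUUD: Ā=222.7383, payoff=0.0000, prob=0.034633
DDDDDU: Ā=114.4486, payoff=68.1714, prob=0.004967
UDDDDU: Ā=141.4533, payoff=41.1667, prob=0.008071
DUDDDU: Ā=135.7133, payoff=46.9067, prob=0.008071
UUDDDU: Ā=167.7356, payoff=14.8844, prob=0.013115
DDUDDU: Ā=130.6047, payoff=52.0153, prob=0.008071
UDUDDU: Ā=161.4216, payoff=21.1984, prob=0.013115
DUUDDU: Ā=155.6816, payoff=26.9384, prob=0.013115
UUUDDU: Ā=192.4154, payoff=0.0000, prob=0.021313
DDDUDU: Ā=126.0581, payoff=56.5619, prob=0.008071
UDDUDU: Ā=155.8021, payoff=26.8179, prob=0.013115
DUDUDU: Ā=150.0621, payoff=32.5579, prob=0.013115
UUDUDU: Ā=185.4700, payoff=0.0000, prob=0.021313
DDUUDU: Ā=144.9535, payoff=37.6665, prob=0.013115
UDUUDU: Ā=179.1560, payoff=3.4640, prob=0.021313
DUUUDU: Ā=173.4160, payoff=9.2040, prob=0.021313
UUUUDU: Ā=214.3344, payoff=0.0000, prob=0.034633
DDDDUU: Ā=122.0115, payoff=60.6085, prob=0.008071
UDDDUU: Ā=150.8008, payoff=31.8192, prob=0.013115
DUDDUU: Ā=145.0608, payoff=37.5592, prob=0.013115
UUDDUU: Ā=179.2886, payoff=3.3314, prob=0.021313
DDUDUU: Ā=139.9522, payoff=42.6678, prob=0.013115
UDUDUU: Ā=172.9746, payoff=9.6454, prob=0.021313
DUUDUU: Ā=167.2346, payoff=15.3854, prob=0.021313
UUUDUU: Ā=206.6945, payoff=0.0000, prob=0.034633
DDDUUU: Ā=135.4055, payoff=47.2145, prob=0.013115
UDDUUU: Ā=167.3552, payoff=15.2648, prob=0.021313
DUDUUU: Ā=161.6152, payoff=21.0048, prob=0.021313
UUDUUU: Ā=199.7491, payoff=0.0000, prob=0.034633
DDUUUU: Ā=156.5066, payoff=26.1134, prob=0.021313
UDUUUU: Ā=193.4351, payoff=0.0000, prob=0.034633
DUUUUU: Ā=187.6951, payoff=0.0000, prob=0.034633
UUUUUU: Ā=231.9827, payoff=0.0000, prob=0.056279
Price = Σ prob·payoff / R^6 = 15.458327 / 1.126162 = 13.7266

price = 13.7266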